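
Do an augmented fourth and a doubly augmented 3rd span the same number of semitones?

Yes

An augmented fourth spans 6 semitones; a doubly augmented third spans 6.
They are enharmonically equivalent.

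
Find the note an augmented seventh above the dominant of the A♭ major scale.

The dominant of Ab major is Eb.
An augmented seventh (12 semitones) above Eb lands on the letter D, giving D#.

D#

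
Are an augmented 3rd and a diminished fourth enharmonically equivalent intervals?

An augmented third spans 5 semitones; a diminished fourth spans 4.
The spans differ, so they are not enharmonic equivalents.

No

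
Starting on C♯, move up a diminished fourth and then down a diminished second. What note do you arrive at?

A diminished fourth up from C# is F (letter F, 4 semitones up).
A diminished second down from F is E# (letter E, 0 semitones down).

E#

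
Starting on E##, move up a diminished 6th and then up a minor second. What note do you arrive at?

D

A diminished sixth up from E## is C# (letter C, 7 semitones up).
A minor second up from C# is D (letter D, 1 semitone up).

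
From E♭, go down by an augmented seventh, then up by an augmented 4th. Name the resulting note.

Bbb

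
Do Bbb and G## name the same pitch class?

Bbb is pitch class 9; G## is pitch class 9.
All spellings map to pitch class 9, so they are enharmonically equivalent.

Yes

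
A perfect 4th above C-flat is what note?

C up a perfect fourth is F, so the target letter is F.
From Cb, a perfect fourth is 5 semitones up: Fb.

Fb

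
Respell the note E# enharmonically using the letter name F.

F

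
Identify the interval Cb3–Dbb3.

The letter names run C→D, a span of 1 letter step, so the interval is some kind of second.
Cb to Dbb is 1 semitone. A major second is 2, so 1 makes it minor.

minor second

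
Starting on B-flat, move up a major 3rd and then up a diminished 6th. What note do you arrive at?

Bbb

A major third up from Bb is D (letter D, 4 semitones up).
A diminished sixth up from D is Bbb (letter B, 7 semitones up).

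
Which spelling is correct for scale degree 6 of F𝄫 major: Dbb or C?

Dbb

Each scale degree takes a distinct letter name. Degree 6 of a scale on F must use the letter D.
Dbb and C are enharmonically the same pitch, but only Dbb uses the letter D, so it is the correct spelling here.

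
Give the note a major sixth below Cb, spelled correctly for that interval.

C down a major sixth is Eb, so the target letter is E.
From Cb, a major sixth is 9 semitones down: Ebb.

Ebb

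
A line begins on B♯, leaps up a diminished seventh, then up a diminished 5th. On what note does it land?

A diminished seventh up from B# is A (letter A, 9 semitones up).
A diminished fifth up from A is Eb (letter E, 6 semitones up).

Eb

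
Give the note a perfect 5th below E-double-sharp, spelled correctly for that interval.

A##

E down a perfect fifth is A, so the target letter is A.
From E##, a perfect fifth is 7 semitones down: A##.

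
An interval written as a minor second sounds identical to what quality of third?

A minor second spans 1 semitone.
A third spanning 1 semitone is doubly diminished (the major third is 4).

doubly diminished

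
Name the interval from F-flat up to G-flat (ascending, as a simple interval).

major second

Counting letters F–G gives a second.
Fb→Gb = 2 semitones, exactly the major second.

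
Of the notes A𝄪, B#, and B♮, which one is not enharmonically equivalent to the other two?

In 12-tone equal temperament, enharmonic equivalents share a pitch class. A## is pitch class 11; B# is pitch class 0; B is pitch class 11.
A## and B share pitch class 11, while B# is pitch class 0.

B#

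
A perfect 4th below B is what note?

F#

A fourth below B lands on the letter F.
A perfect fourth spans 5 semitones, so B moves to pitch class 6. On the letter F that is F#.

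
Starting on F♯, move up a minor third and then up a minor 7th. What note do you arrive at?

G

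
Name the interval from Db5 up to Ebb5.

minor second

The letter names run D→E, a span of 1 letter step, so the interval is some kind of second.
Db to Ebb is 1 semitone. A major second is 2, so 1 makes it minor.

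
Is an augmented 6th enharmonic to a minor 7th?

Yes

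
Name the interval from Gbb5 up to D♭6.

augmented fifth

The letter names run G→D, a span of 4 letter steps, so the interval is some kind of fifth.
Gbb to Db is 8 semitones. A perfect fifth is 7, so 8 makes it augmented.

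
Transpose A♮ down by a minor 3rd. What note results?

F#

A third below A lands on the letter F.
A minor third spans 3 semitones, so A moves to pitch class 6. On the letter F that is F#.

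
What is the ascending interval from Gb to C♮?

augmented fourth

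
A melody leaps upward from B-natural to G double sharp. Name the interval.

augmented sixth

Counting letters B–C–D–E–F–G gives a sixth.
B→G## = 10 semitones, 1 wider than the major sixth (9), so augmented.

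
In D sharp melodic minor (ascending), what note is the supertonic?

The D# melodic minor (ascending) scale runs D# E# F# G# A# B# C##.
Degree 2 is E#.

E#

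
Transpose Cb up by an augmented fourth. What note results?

A fourth above C lands on the letter F.
An augmented fourth spans 6 semitones, so Cb moves to pitch class 5. On the letter F that is F.

F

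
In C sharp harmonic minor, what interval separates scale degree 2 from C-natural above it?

diminished seventh

Scale degree 2 of C# harmonic minor is D#.
D# up to C: letters D→C make it a seventh; 9 semitones makes it diminished.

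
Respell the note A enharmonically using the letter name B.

Bbb

A is pitch class 9. The letter B alone is pitch class 11.
To reach pitch class 9 from B requires an offset of -2 semitones, i.e. double flat: Bbb.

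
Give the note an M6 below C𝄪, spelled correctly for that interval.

E#

A sixth below C lands on the letter E.
A major sixth spans 9 semitones, so C## moves to pitch class 5. On the letter E that is E#.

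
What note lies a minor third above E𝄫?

Gbb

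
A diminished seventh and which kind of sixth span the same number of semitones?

A diminished seventh spans 9 semitones.
A sixth spanning 9 semitones is major (the major sixth is 9).

major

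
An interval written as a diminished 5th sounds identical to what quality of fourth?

A diminished fifth spans 6 semitones.
A fourth spanning 6 semitones is augmented (the perfect fourth is 5).

augmented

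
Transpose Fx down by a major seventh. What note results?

A seventh below F lands on the letter G.
A major seventh spans 11 semitones, so F## moves to pitch class 8. On the letter G that is G#.

G#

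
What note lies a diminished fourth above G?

G up a perfect fourth is C, so the target letter is C.
From G, a diminished fourth is 4 semitones up: Cb.

Cb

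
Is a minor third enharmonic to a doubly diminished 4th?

Yes

A minor third spans 3 semitones; a doubly diminished fourth spans 3.
They are enharmonically equivalent.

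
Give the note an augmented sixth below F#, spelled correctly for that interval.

Ab

A sixth below F lands on the letter A.
An augmented sixth spans 10 semitones, so F# moves to pitch class 8. On the letter A that is Ab.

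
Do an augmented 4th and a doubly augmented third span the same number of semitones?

An augmented fourth spans 6 semitones; a doubly augmented third spans 6.
They are enharmonically equivalent.

Yes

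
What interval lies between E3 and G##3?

augmented third

The letter names run E→G, a span of 2 letter steps, so the interval is some kind of third.
E to G## is 5 semitones. A major third is 4, so 5 makes it augmented.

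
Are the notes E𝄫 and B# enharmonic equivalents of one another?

Two spellings are enharmonically equivalent only if they share a pitch class.
Here Ebb → 2, B# → 0; 0 ≠ 2, so they are not.

No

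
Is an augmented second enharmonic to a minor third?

Yes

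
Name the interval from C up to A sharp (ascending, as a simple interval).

The letter names run C→A, a span of 5 letter steps, so the interval is some kind of sixth.
C to A# is 10 semitones. A major sixth is 9, so 10 makes it augmented.

augmented sixth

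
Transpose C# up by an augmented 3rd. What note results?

C up a major third is E, so the target letter is E.
From C#, an augmented third is 5 semitones up: E##.

E##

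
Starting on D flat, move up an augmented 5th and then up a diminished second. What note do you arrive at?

Bbb

An augmented fifth up from Db is A (letter A, 8 semitones up).
A diminished second up from A is Bbb (letter B, 0 semitones up).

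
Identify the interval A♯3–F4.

The letter names run A→F, a span of 5 letter steps, so the interval is some kind of sixth.
A# to F is 7 semitones. A major sixth is 9, so 7 makes it diminished.

diminished sixth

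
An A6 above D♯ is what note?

D up a major sixth is B, so the target letter is B.
From D#, an augmented sixth is 10 semitones up: B##.

B##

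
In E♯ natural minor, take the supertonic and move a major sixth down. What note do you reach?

The supertonic of E# natural minor is F##.
A major sixth (9 semitones) below F## lands on the letter A, giving A#.

A#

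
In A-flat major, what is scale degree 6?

F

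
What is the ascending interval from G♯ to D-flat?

doubly diminished fifth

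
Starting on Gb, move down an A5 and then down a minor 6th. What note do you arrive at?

Ebb

An augmented fifth down from Gb is Cbb (letter C, 8 semitones down).
A minor sixth down from Cbb is Ebb (letter E, 8 semitones down).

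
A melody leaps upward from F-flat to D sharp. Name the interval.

doubly augmented sixth

The letter names run F→D, a span of 5 letter steps, so the interval is some kind of sixth.
Fb to D# is 11 semitones. A major sixth is 9, so 11 makes it doubly augmented.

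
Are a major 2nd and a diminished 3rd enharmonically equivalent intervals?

A major second spans 2 semitones; a diminished third spans 2.
They are enharmonically equivalent.

Yes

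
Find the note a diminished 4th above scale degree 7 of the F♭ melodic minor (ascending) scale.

Scale degree 7 of Fb melodic minor (ascending) is Eb.
A diminished fourth (4 semitones) above Eb lands on the letter A, giving Abb.

Abb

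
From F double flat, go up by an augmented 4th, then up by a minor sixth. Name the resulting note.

An augmented fourth up from Fbb is Bbb (letter B, 6 semitones up).
A minor sixth up from Bbb is Gbb (letter G, 8 semitones up).

Gbb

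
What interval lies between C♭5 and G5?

Counting letters C–D–E–F–G gives a fifth.
Cb→G = 8 semitones, 1 wider than the perfect fifth (7), so augmented.

augmented fifth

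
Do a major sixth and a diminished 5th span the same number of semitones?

No

A major sixth spans 9 semitones; a diminished fifth spans 6.
The spans differ, so they are not enharmonic equivalents.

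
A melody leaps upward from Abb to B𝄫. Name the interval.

major second

Counting letters A–B gives a second.
Abb→Bbb = 2 semitones, exactly the major second.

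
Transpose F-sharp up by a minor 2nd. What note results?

F up a major second is G, so the target letter is G.
From F#, a minor second is 1 semitone up: G.

G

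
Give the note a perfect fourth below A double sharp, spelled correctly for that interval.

A down a perfect fourth is E, so the target letter is E.
From A##, a perfect fourth is 5 semitones down: E##.

E##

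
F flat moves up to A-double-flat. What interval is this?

minor third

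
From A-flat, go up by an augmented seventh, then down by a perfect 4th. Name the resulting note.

D#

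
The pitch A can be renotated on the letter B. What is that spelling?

Plain B sits 2 semitones above A, so on the letter B the same pitch needs a double flat: Bbb.

Bbb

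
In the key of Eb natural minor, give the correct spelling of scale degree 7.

Db

Degree 7 takes the letter 6 steps above E, which is D.
In natural minor, degree 7 sits 10 semitones above the tonic. Eb + 10 semitones is pitch class 1, spelled on D as Db.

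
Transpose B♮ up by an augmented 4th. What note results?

A fourth above B lands on the letter E.
An augmented fourth spans 6 semitones, so B moves to pitch class 5. On the letter E that is E#.

E#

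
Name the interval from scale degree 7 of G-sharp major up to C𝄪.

perfect fifth

Scale degree 7 of G# major is F##.
F## up to C##: letters F→C make it a fifth; 7 semitones makes it perfect.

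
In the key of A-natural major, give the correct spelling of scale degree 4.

D

The A major scale runs A B C# D E F# G#.
Degree 4 is D.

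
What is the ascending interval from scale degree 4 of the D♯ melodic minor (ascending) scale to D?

Scale degree 4 of D# melodic minor (ascending) is G#.
G# up to D: letters G→D make it a fifth; 6 semitones makes it diminished.

diminished fifth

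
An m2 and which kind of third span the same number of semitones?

A minor second spans 1 semitone.
A third spanning 1 semitone is doubly diminished (the major third is 4).

doubly diminished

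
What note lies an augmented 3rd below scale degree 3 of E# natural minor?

Eb

Scale degree 3 of E# natural minor is G#.
An augmented third (5 semitones) below G# lands on the letter E, giving Eb.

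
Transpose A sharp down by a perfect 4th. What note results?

E#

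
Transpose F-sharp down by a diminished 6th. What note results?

A##

F down a major sixth is Ab, so the target letter is A.
From F#, a diminished sixth is 7 semitones down: A##.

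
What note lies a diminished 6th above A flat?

A sixth above A lands on the letter F.
A diminished sixth spans 7 semitones, so Ab moves to pitch class 3. On the letter F that is Fbb.

Fbb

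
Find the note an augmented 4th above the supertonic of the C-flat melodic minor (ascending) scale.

The supertonic of Cb melodic minor (ascending) is Db.
An augmented fourth (6 semitones) above Db lands on the letter G, giving G.

G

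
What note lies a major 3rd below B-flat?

Gb

B down a major third is G, so the target letter is G.
From Bb, a major third is 4 semitones down: Gb.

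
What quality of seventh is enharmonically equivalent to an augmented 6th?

An augmented sixth spans 10 semitones.
A seventh spanning 10 semitones is minor (the major seventh is 11).

minor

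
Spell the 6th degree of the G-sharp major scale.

E#

Degree 6 takes the letter 5 steps above G, which is E.
In major, degree 6 sits 9 semitones above the tonic. G# + 9 semitones is pitch class 5, spelled on E as E#.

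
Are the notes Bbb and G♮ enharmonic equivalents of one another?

Bbb is pitch class 9; G is pitch class 7.
The pitch classes differ (9 vs. 7), so they are not enharmonic equivalents.

No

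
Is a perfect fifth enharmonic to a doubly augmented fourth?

Yes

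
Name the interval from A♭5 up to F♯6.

The letter names run A→F, a span of 5 letter steps, so the interval is some kind of sixth.
Ab to F# is 10 semitones. A major sixth is 9, so 10 makes it augmented.

augmented sixth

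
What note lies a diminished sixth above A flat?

A up a major sixth is F#, so the target letter is F.
From Ab, a diminished sixth is 7 semitones up: Fbb.

Fbb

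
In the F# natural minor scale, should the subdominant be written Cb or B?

Each scale degree takes a distinct letter name. Degree 4 of a scale on F must use the letter B.
B and Cb are enharmonically the same pitch, but only B uses the letter B, so it is the correct spelling here.

B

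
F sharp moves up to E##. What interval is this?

Counting letters F–G–A–B–C–D–E gives a seventh.
F#→E## = 12 semitones, 1 wider than the major seventh (11), so augmented.

augmented seventh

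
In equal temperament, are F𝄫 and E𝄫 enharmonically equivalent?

No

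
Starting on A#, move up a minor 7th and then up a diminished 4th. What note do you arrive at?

C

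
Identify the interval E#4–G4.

The letter names run E→G, a span of 2 letter steps, so the interval is some kind of third.
E# to G is 2 semitones. A major third is 4, so 2 makes it diminished.

diminished third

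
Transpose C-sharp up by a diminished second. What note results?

Db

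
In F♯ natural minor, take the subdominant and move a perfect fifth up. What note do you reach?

F#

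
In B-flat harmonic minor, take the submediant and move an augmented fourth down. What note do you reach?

Dbb

The submediant of Bb harmonic minor is Gb.
An augmented fourth (6 semitones) below Gb lands on the letter D, giving Dbb.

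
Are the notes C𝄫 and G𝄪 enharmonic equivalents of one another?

No

Cbb is pitch class 10; G## is pitch class 9.
The pitch classes differ (10 vs. 9), so they are not enharmonic equivalents.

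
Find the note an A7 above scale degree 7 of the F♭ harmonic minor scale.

D#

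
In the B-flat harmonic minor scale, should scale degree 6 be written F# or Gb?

Gb

Each scale degree takes a distinct letter name. Degree 6 of a scale on B must use the letter G.
Gb and F# are enharmonically the same pitch, but only Gb uses the letter G, so it is the correct spelling here.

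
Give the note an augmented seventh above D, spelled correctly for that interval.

C##

D up a major seventh is C#, so the target letter is C.
From D, an augmented seventh is 12 semitones up: C##.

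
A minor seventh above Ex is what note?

D##

E up a major seventh is D#, so the target letter is D.
From E##, a minor seventh is 10 semitones up: D##.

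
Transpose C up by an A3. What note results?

E#

C up a major third is E, so the target letter is E.
From C, an augmented third is 5 semitones up: E#.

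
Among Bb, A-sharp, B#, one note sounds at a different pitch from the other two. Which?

B#

In 12-tone equal temperament, enharmonic equivalents share a pitch class. Bb is pitch class 10; A# is pitch class 10; B# is pitch class 0.
Bb and A# share pitch class 10, while B# is pitch class 0.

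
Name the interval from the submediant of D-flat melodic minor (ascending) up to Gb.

minor sixth

The submediant of Db melodic minor (ascending) is Bb.
Bb up to Gb: letters B→G make it a sixth; 8 semitones makes it minor.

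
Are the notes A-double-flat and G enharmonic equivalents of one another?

Abb is pitch class 7; G is pitch class 7.
All spellings map to pitch class 7, so they are enharmonically equivalent.

Yes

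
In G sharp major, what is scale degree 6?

The G# major scale runs G# A# B# C# D# E# F##.
Degree 6 is E#.

E#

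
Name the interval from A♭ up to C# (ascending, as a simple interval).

Counting letters A–B–C gives a third.
Ab→C# = 5 semitones, 1 wider than the major third (4), so augmented.

augmented third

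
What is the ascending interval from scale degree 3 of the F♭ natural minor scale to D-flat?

augmented fourth

Scale degree 3 of Fb natural minor is Abb.
Abb up to Db: letters A→D make it a fourth; 6 semitones makes it augmented.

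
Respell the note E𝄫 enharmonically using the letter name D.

Ebb is pitch class 2. The letter D alone is pitch class 2.
Pitch class 2 on D needs no accidental: D.

D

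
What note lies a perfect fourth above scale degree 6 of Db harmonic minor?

Ebb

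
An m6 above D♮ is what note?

D up a major sixth is B, so the target letter is B.
From D, a minor sixth is 8 semitones up: Bb.

Bb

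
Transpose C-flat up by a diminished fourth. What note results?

C up a perfect fourth is F, so the target letter is F.
From Cb, a diminished fourth is 4 semitones up: Fbb.

Fbb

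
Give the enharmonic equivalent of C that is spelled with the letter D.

C is pitch class 0. The letter D alone is pitch class 2.
To reach pitch class 0 from D requires an offset of -2 semitones, i.e. double flat: Dbb.

Dbb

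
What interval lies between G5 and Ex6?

Counting letters G–A–B–C–D–E gives a sixth.
G→E## = 11 semitones, 2 wider than the major sixth (9), so doubly augmented.

doubly augmented sixth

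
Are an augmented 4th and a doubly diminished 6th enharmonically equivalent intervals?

Yes

An augmented fourth spans 6 semitones; a doubly diminished sixth spans 6.
They are enharmonically equivalent.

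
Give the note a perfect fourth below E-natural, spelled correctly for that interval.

B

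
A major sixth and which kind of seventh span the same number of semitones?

A major sixth spans 9 semitones.
A seventh spanning 9 semitones is diminished (the major seventh is 11).

diminished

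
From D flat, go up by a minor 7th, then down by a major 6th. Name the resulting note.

A minor seventh up from Db is Cb (letter C, 10 semitones up).
A major sixth down from Cb is Ebb (letter E, 9 semitones down).

Ebb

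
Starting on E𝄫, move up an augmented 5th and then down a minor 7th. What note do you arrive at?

C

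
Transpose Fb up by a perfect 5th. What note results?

A fifth above F lands on the letter C.
A perfect fifth spans 7 semitones, so Fb moves to pitch class 11. On the letter C that is Cb.

Cb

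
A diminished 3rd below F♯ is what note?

D##

F down a major third is Db, so the target letter is D.
From F#, a diminished third is 2 semitones down: D##.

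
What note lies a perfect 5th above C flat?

Gb

A fifth above C lands on the letter G.
A perfect fifth spans 7 semitones, so Cb moves to pitch class 6. On the letter G that is Gb.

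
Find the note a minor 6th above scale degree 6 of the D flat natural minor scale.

Scale degree 6 of Db natural minor is Bbb.
A minor sixth (8 semitones) above Bbb lands on the letter G, giving Gbb.

Gbb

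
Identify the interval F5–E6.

The letter names run F→E, a span of 6 letter steps, so the interval is some kind of seventh.
F to E is 11 semitones. A major seventh is 11, so 11 makes it major.

major seventh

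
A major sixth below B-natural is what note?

D

A sixth below B lands on the letter D.
A major sixth spans 9 semitones, so B moves to pitch class 2. On the letter D that is D.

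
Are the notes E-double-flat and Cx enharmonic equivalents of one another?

Ebb = pitch class 2 and C## = pitch class 2 — the same pitch class, so they are enharmonic equivalents.

Yes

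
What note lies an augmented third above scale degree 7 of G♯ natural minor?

A##

Scale degree 7 of G# natural minor is F#.
An augmented third (5 semitones) above F# lands on the letter A, giving A##.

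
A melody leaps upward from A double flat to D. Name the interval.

doubly augmented fourth

The letter names run A→D, a span of 3 letter steps, so the interval is some kind of fourth.
Abb to D is 7 semitones. A perfect fourth is 5, so 7 makes it doubly augmented.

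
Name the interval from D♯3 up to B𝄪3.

Counting letters D–E–F–G–A–B gives a sixth.
D#→B## = 10 semitones, 1 wider than the major sixth (9), so augmented.

augmented sixth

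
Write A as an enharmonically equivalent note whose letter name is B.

Bbb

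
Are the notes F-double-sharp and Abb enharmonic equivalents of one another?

F## is pitch class 7; Abb is pitch class 7.
All spellings map to pitch class 7, so they are enharmonically equivalent.

Yes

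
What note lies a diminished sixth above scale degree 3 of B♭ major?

Bbb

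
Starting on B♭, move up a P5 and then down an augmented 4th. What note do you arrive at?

Cb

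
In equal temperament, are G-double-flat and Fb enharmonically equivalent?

No

Gbb is pitch class 5; Fb is pitch class 4.
The pitch classes differ (5 vs. 4), so they are not enharmonic equivalents.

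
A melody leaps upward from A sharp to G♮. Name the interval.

Counting letters A–B–C–D–E–F–G gives a seventh.
A#→G = 9 semitones, 2 narrower than the major seventh (11), so diminished.

diminished seventh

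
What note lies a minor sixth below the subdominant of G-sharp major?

The subdominant of G# major is C#.
A minor sixth (8 semitones) below C# lands on the letter E, giving E#.

E#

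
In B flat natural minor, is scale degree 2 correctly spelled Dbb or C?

C

Each scale degree takes a distinct letter name. Degree 2 of a scale on B must use the letter C.
C and Dbb are enharmonically the same pitch, but only C uses the letter C, so it is the correct spelling here.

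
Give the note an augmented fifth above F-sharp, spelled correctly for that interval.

C##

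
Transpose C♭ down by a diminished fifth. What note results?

C down a perfect fifth is F, so the target letter is F.
From Cb, a diminished fifth is 6 semitones down: F.

F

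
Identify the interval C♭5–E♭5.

major third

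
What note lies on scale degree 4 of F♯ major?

B

The F# major scale runs F# G# A# B C# D# E#.
Degree 4 is B.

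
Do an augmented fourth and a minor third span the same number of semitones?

No

An augmented fourth spans 6 semitones; a minor third spans 3.
The spans differ, so they are not enharmonic equivalents.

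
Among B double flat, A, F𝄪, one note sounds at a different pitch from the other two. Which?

F##

In 12-tone equal temperament, enharmonic equivalents share a pitch class. Bbb is pitch class 9; A is pitch class 9; F## is pitch class 7.
Bbb and A share pitch class 9, while F## is pitch class 7.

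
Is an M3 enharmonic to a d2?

No

A major third spans 4 semitones; a diminished second spans 0.
The spans differ, so they are not enharmonic equivalents.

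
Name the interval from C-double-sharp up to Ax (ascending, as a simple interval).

The letter names run C→A, a span of 5 letter steps, so the interval is some kind of sixth.
C## to A## is 9 semitones. A major sixth is 9, so 9 makes it major.

major sixth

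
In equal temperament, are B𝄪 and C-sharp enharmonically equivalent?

B## = pitch class 1 and C# = pitch class 1 — the same pitch class, so they are enharmonic equivalents.

Yes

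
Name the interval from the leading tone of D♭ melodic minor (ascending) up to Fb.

The leading tone of Db melodic minor (ascending) is C.
C up to Fb: letters C→F make it a fourth; 4 semitones makes it diminished.

diminished fourth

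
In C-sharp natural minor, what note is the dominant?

Degree 5 takes the letter 4 steps above C, which is G.
In natural minor, degree 5 sits 7 semitones above the tonic. C# + 7 semitones is pitch class 8, spelled on G as G#.

G#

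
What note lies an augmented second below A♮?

Gb

A down a major second is G, so the target letter is G.
From A, an augmented second is 3 semitones down: Gb.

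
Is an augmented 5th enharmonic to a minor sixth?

Yes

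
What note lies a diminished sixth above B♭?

A sixth above B lands on the letter G.
A diminished sixth spans 7 semitones, so Bb moves to pitch class 5. On the letter G that is Gbb.

Gbb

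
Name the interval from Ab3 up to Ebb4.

diminished fifth

The letter names run A→E, a span of 4 letter steps, so the interval is some kind of fifth.
Ab to Ebb is 6 semitones. A perfect fifth is 7, so 6 makes it diminished.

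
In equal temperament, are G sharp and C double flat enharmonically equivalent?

No

G# is pitch class 8; Cbb is pitch class 10.
The pitch classes differ (8 vs. 10), so they are not enharmonic equivalents.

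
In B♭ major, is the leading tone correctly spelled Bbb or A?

Each scale degree takes a distinct letter name. Degree 7 of a scale on B must use the letter A.
A and Bbb are enharmonically the same pitch, but only A uses the letter A, so it is the correct spelling here.

A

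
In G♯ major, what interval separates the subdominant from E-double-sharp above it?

augmented third

The subdominant of G# major is C#.
C# up to E##: letters C→E make it a third; 5 semitones makes it augmented.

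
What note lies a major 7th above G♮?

A seventh above G lands on the letter F.
A major seventh spans 11 semitones, so G moves to pitch class 6. On the letter F that is F#.

F#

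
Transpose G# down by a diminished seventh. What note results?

A##

G down a major seventh is Ab, so the target letter is A.
From G#, a diminished seventh is 9 semitones down: A##.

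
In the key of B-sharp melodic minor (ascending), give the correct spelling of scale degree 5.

Degree 5 takes the letter 4 steps above B, which is F.
In melodic minor (ascending), degree 5 sits 7 semitones above the tonic. B# + 7 semitones is pitch class 7, spelled on F as F##.

F##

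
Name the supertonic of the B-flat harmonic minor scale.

Degree 2 takes the letter 1 step above B, which is C.
In harmonic minor, degree 2 sits 2 semitones above the tonic. Bb + 2 semitones is pitch class 0, spelled on C as C.

C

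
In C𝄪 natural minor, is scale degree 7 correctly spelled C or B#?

B#

Each scale degree takes a distinct letter name. Degree 7 of a scale on C must use the letter B.
B# and C are enharmonically the same pitch, but only B# uses the letter B, so it is the correct spelling here.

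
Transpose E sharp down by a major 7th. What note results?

A seventh below E lands on the letter F.
A major seventh spans 11 semitones, so E# moves to pitch class 6. On the letter F that is F#.

F#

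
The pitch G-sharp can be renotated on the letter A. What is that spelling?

Ab

G# is pitch class 8. The letter A alone is pitch class 9.
To reach pitch class 8 from A requires an offset of -1 semitone, i.e. flat: Ab.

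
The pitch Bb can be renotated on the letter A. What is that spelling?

A#

Plain A sits 1 semitone below Bb, so on the letter A the same pitch needs a sharp: A#.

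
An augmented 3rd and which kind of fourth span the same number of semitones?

An augmented third spans 5 semitones.
A fourth spanning 5 semitones is perfect (the perfect fourth is 5).

perfect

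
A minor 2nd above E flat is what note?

A second above E lands on the letter F.
A minor second spans 1 semitone, so Eb moves to pitch class 4. On the letter F that is Fb.

Fb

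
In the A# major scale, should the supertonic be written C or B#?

B#

Each scale degree takes a distinct letter name. Degree 2 of a scale on A must use the letter B.
B# and C are enharmonically the same pitch, but only B# uses the letter B, so it is the correct spelling here.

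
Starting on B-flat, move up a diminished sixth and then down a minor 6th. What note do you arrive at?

Bbb

A diminished sixth up from Bb is Gbb (letter G, 7 semitones up).
A minor sixth down from Gbb is Bbb (letter B, 8 semitones down).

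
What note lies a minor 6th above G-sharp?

G up a major sixth is E, so the target letter is E.
From G#, a minor sixth is 8 semitones up: E.

E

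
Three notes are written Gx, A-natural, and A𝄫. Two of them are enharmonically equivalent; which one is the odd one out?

Abb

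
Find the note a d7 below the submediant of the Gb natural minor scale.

The submediant of Gb natural minor is Ebb.
A diminished seventh (9 semitones) below Ebb lands on the letter F, giving F.

F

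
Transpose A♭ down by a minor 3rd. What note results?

F

A down a major third is F, so the target letter is F.
From Ab, a minor third is 3 semitones down: F.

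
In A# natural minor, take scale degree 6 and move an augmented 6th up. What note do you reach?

Scale degree 6 of A# natural minor is F#.
An augmented sixth (10 semitones) above F# lands on the letter D, giving D##.

D##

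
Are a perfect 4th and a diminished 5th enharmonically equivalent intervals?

No

A perfect fourth spans 5 semitones; a diminished fifth spans 6.
The spans differ, so they are not enharmonic equivalents.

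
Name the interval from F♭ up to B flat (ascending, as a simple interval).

The letter names run F→B, a span of 3 letter steps, so the interval is some kind of fourth.
Fb to Bb is 6 semitones. A perfect fourth is 5, so 6 makes it augmented.

augmented fourth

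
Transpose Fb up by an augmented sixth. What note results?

F up a major sixth is D, so the target letter is D.
From Fb, an augmented sixth is 10 semitones up: D.

D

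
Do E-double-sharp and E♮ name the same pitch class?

E## is pitch class 6; E is pitch class 4.
The pitch classes differ (6 vs. 4), so they are not enharmonic equivalents.

No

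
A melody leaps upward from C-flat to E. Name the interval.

augmented third

The letter names run C→E, a span of 2 letter steps, so the interval is some kind of third.
Cb to E is 5 semitones. A major third is 4, so 5 makes it augmented.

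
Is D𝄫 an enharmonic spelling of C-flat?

No

Two spellings are enharmonically equivalent only if they share a pitch class.
Here Dbb → 0, Cb → 11; 0 ≠ 11, so they are not.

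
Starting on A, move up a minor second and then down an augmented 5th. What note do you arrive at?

Ebb

A minor second up from A is Bb (letter B, 1 semitone up).
An augmented fifth down from Bb is Ebb (letter E, 8 semitones down).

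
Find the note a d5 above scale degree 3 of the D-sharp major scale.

Scale degree 3 of D# major is F##.
A diminished fifth (6 semitones) above F## lands on the letter C, giving C#.

C#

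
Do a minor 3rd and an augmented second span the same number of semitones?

A minor third spans 3 semitones; an augmented second spans 3.
They are enharmonically equivalent.

Yes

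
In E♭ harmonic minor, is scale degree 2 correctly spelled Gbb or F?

Each scale degree takes a distinct letter name. Degree 2 of a scale on E must use the letter F.
F and Gbb are enharmonically the same pitch, but only F uses the letter F, so it is the correct spelling here.

F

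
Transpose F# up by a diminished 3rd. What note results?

Ab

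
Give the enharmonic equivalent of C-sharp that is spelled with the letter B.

C# is pitch class 1. The letter B alone is pitch class 11.
To reach pitch class 1 from B requires an offset of +2 semitones, i.e. double sharp: B##.

B##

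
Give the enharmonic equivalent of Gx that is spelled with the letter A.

A

Plain A sits at the same pitch as G##, so on the letter A the same pitch needs a natural: A.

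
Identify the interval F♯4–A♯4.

major third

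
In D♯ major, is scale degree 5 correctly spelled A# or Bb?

Each scale degree takes a distinct letter name. Degree 5 of a scale on D must use the letter A.
A# and Bb are enharmonically the same pitch, but only A# uses the letter A, so it is the correct spelling here.

A#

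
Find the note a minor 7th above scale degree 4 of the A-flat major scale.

Cb

Scale degree 4 of Ab major is Db.
A minor seventh (10 semitones) above Db lands on the letter C, giving Cb.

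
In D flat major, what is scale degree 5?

Degree 5 takes the letter 4 steps above D, which is A.
In major, degree 5 sits 7 semitones above the tonic. Db + 7 semitones is pitch class 8, spelled on A as Ab.

Ab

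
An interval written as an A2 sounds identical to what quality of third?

minor

An augmented second spans 3 semitones.
A third spanning 3 semitones is minor (the major third is 4).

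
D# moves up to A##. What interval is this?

The letter names run D→A, a span of 4 letter steps, so the interval is some kind of fifth.
D# to A## is 8 semitones. A perfect fifth is 7, so 8 makes it augmented.

augmented fifth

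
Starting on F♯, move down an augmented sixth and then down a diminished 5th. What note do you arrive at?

An augmented sixth down from F# is Ab (letter A, 10 semitones down).
A diminished fifth down from Ab is D (letter D, 6 semitones down).

D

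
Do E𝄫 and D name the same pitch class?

Ebb = pitch class 2 and D = pitch class 2 — the same pitch class, so they are enharmonic equivalents.

Yes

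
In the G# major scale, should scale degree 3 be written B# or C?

Each scale degree takes a distinct letter name. Degree 3 of a scale on G must use the letter B.
B# and C are enharmonically the same pitch, but only B# uses the letter B, so it is the correct spelling here.

B#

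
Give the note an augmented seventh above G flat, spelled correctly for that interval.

A seventh above G lands on the letter F.
An augmented seventh spans 12 semitones, so Gb moves to pitch class 6. On the letter F that is F#.

F#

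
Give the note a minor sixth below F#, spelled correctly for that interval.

A sixth below F lands on the letter A.
A minor sixth spans 8 semitones, so F# moves to pitch class 10. On the letter A that is A#.

A#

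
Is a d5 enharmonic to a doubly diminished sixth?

A diminished fifth spans 6 semitones; a doubly diminished sixth spans 6.
They are enharmonically equivalent.

Yes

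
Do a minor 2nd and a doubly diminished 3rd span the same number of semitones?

Yes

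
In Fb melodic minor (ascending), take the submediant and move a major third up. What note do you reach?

The submediant of Fb melodic minor (ascending) is Db.
A major third (4 semitones) above Db lands on the letter F, giving F.

F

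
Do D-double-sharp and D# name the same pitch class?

No

Two spellings are enharmonically equivalent only if they share a pitch class.
Here D## → 4, D# → 3; 3 ≠ 4, so they are not.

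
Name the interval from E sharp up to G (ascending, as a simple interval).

diminished third

Counting letters E–F–G gives a third.
E#→G = 2 semitones, 2 narrower than the major third (4), so diminished.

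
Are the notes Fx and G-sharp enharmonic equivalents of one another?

F## is pitch class 7; G# is pitch class 8.
The pitch classes differ (7 vs. 8), so they are not enharmonic equivalents.

No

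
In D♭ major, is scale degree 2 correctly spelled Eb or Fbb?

Eb

Each scale degree takes a distinct letter name. Degree 2 of a scale on D must use the letter E.
Eb and Fbb are enharmonically the same pitch, but only Eb uses the letter E, so it is the correct spelling here.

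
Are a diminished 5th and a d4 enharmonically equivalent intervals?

A diminished fifth spans 6 semitones; a diminished fourth spans 4.
The spans differ, so they are not enharmonic equivalents.

No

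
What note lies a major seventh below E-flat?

A seventh below E lands on the letter F.
A major seventh spans 11 semitones, so Eb moves to pitch class 4. On the letter F that is Fb.

Fb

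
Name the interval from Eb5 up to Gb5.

minor third

The letter names run E→G, a span of 2 letter steps, so the interval is some kind of third.
Eb to Gb is 3 semitones. A major third is 4, so 3 makes it minor.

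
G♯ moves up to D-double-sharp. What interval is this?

augmented fifth

Counting letters G–A–B–C–D gives a fifth.
G#→D## = 8 semitones, 1 wider than the perfect fifth (7), so augmented.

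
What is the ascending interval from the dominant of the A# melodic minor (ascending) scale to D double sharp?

major seventh

The dominant of A# melodic minor (ascending) is E#.
E# up to D##: letters E→D make it a seventh; 11 semitones makes it major.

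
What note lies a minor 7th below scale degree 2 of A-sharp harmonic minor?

Scale degree 2 of A# harmonic minor is B#.
A minor seventh (10 semitones) below B# lands on the letter C, giving C##.

C##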